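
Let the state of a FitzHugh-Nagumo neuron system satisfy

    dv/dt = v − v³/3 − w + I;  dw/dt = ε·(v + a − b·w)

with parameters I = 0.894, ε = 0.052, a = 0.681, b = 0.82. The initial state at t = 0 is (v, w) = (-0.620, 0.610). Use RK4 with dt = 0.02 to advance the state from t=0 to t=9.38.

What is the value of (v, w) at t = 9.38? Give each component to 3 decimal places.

(v, w) = (-1.150, 0.180)

t=0.000: state=(-0.620, 0.610)
step 1 (dt=0.02): k1=(-0.257, -0.023), k2=(-0.258, -0.023), k3=(-0.258, -0.023), k4=(-0.259, -0.023); state += dt/6·(k1+2k2+2k3+k4)
t=0.020: state=(-0.625, 0.610)
t=0.040: state=(-0.630, 0.609)
t=0.060: state=(-0.636, 0.609)
continuing one RK4 step at a time; state shown every 25 steps (Δt=0.5):
t=0.500: state=(-0.764, 0.597)
t=1.000: state=(-0.933, 0.580)
t=1.500: state=(-1.103, 0.559)
t=2.000: state=(-1.245, 0.535)
t=2.500: state=(-1.343, 0.507)
t=3.000: state=(-1.397, 0.479)
t=3.500: state=(-1.420, 0.450)
t=4.000: state=(-1.422, 0.421)
t=4.500: state=(-1.413, 0.394)
t=5.000: state=(-1.396, 0.367)
t=5.500: state=(-1.375, 0.341)
t=6.000: state=(-1.352, 0.316)
t=6.500: state=(-1.326, 0.292)
t=7.000: state=(-1.299, 0.270)
t=7.500: state=(-1.270, 0.249)
t=8.000: state=(-1.241, 0.229)
t=8.500: state=(-1.209, 0.210)
t=9.000: state=(-1.176, 0.192)
t=9.380: state=(-1.150, 0.180)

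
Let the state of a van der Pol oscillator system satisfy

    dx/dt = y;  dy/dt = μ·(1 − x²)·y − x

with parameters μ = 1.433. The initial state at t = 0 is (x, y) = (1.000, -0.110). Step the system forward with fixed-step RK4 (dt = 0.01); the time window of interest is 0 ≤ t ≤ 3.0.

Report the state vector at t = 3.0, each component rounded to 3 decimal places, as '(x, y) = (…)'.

(x, y) = (-1.676, 0.512)

t=0.000: state=(1.000, -0.110)
step 1 (dt=0.01): k1=(-0.110, -1.000), k2=(-0.115, -1.000), k3=(-0.115, -1.000), k4=(-0.120, -0.999); state += dt/6·(k1+2k2+2k3+k4)
t=0.010: state=(0.999, -0.120)
t=0.020: state=(0.998, -0.130)
t=0.030: state=(0.996, -0.140)
continuing one RK4 step at a time; state shown every 10 steps (Δt=0.1):
t=0.100: state=(0.984, -0.210)
t=0.200: state=(0.958, -0.309)
t=0.300: state=(0.922, -0.409)
t=0.400: state=(0.876, -0.512)
t=0.500: state=(0.820, -0.619)
t=0.600: state=(0.752, -0.735)
t=0.700: state=(0.672, -0.863)
t=0.800: state=(0.579, -1.006)
t=0.900: state=(0.470, -1.172)
t=1.000: state=(0.344, -1.364)
t=1.100: state=(0.197, -1.586)
t=1.200: state=(0.026, -1.839)
t=1.300: state=(-0.172, -2.112)
t=1.400: state=(-0.397, -2.379)
t=1.500: state=(-0.646, -2.585)
t=1.600: state=(-0.909, -2.654)
t=1.700: state=(-1.170, -2.518)
t=1.800: state=(-1.405, -2.165)
t=1.900: state=(-1.598, -1.668)
t=2.000: state=(-1.738, -1.142)
t=2.100: state=(-1.829, -0.681)
t=2.200: state=(-1.878, -0.323)
t=2.300: state=(-1.897, -0.066)
t=2.400: state=(-1.894, 0.113)
t=2.500: state=(-1.876, 0.236)
t=2.600: state=(-1.848, 0.323)
t=2.700: state=(-1.812, 0.386)
t=2.800: state=(-1.771, 0.435)
t=2.900: state=(-1.725, 0.476)
t=3.000: state=(-1.676, 0.512)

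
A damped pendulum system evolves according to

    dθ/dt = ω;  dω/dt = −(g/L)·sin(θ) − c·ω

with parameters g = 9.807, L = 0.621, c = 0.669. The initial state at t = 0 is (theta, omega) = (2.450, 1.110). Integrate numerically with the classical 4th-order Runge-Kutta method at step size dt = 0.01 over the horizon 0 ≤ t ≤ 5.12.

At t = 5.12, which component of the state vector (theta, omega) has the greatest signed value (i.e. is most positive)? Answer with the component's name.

largest component: omega

t=0.000: state=(2.450, 1.110)
step 1 (dt=0.01): k1=(1.110, -10.814), k2=(1.056, -10.711), k3=(1.056, -10.714), k4=(1.003, -10.614); state += dt/6·(k1+2k2+2k3+k4)
t=0.010: state=(2.461, 1.003)
t=0.020: state=(2.470, 0.898)
t=0.030: state=(2.479, 0.794)
continuing one RK4 step at a time; state shown every 20 steps (Δt=0.2):
t=0.200: state=(2.475, -0.811)
t=0.400: state=(2.116, -2.852)
t=0.600: state=(1.300, -5.327)
t=0.800: state=(0.074, -6.429)
t=1.000: state=(-1.034, -4.201)
t=1.200: state=(-1.536, -0.823)
t=1.400: state=(-1.388, 2.228)
t=1.600: state=(-0.693, 4.490)
t=1.800: state=(0.256, 4.516)
t=2.000: state=(0.951, 2.196)
t=2.200: state=(1.100, -0.678)
t=2.400: state=(0.718, -2.971)
t=2.600: state=(0.020, -3.654)
t=2.800: state=(-0.601, -2.279)
t=3.000: state=(-0.830, 0.032)
t=3.200: state=(-0.609, 2.040)
t=3.400: state=(-0.097, 2.815)
t=3.600: state=(0.405, 1.955)
t=3.800: state=(0.624, 0.177)
t=4.000: state=(0.485, -1.465)
t=4.200: state=(0.102, -2.152)
t=4.400: state=(-0.289, -1.568)
t=4.600: state=(-0.472, -0.207)
t=4.800: state=(-0.376, 1.091)
t=5.000: state=(-0.086, 1.647)
t=5.120: state=(0.106, 1.497)
compare at T: theta=0.106, omega=1.497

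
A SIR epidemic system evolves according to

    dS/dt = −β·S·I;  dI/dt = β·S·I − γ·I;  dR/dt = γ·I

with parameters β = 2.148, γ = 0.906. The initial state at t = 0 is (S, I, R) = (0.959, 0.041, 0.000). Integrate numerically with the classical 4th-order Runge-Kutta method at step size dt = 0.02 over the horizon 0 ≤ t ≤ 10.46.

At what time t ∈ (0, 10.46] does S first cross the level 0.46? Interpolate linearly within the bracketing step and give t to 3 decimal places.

t=0.000: state=(0.959, 0.041, 0.000)
step 1 (dt=0.02): k1=(-0.084, 0.047, 0.037), k2=(-0.085, 0.048, 0.038), k3=(-0.085, 0.048, 0.038), k4=(-0.086, 0.048, 0.038); state += dt/6·(k1+2k2+2k3+k4)
t=0.020: state=(0.957, 0.042, 0.001)
t=0.040: state=(0.956, 0.043, 0.002)
t=0.060: state=(0.954, 0.044, 0.002)
continuing one RK4 step at a time; state shown every 25 steps (Δt=0.5):
t=0.500: state=(0.904, 0.071, 0.025)
t=1.000: state=(0.819, 0.114, 0.066)
t=1.500: state=(0.705, 0.165, 0.130)
t=2.000: state=(0.576, 0.209, 0.215)
t=2.460: state=(0.463, 0.230, 0.307)
next step: t=2.480: state=(0.458, 0.230, 0.311) — S has crossed 0.46
linear interpolation between t=2.460 (0.46295) and t=2.480 (0.45839) → t≈2.473

t = 2.473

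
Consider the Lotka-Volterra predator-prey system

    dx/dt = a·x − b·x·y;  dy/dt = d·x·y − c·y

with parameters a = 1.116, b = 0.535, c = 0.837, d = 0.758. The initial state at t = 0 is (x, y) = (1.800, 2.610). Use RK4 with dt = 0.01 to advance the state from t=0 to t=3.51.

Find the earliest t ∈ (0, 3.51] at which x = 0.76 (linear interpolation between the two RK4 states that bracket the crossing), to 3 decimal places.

t=0.000: state=(1.800, 2.610)
step 1 (dt=0.01): k1=(-0.505, 1.377), k2=(-0.511, 1.375), k3=(-0.511, 1.375), k4=(-0.516, 1.374); state += dt/6·(k1+2k2+2k3+k4)
t=0.010: state=(1.795, 2.624)
t=0.020: state=(1.790, 2.637)
t=0.030: state=(1.784, 2.651)
continuing one RK4 step at a time; state shown every 20 steps (Δt=0.2):
t=0.200: state=(1.678, 2.875)
t=0.400: state=(1.522, 3.100)
t=0.600: state=(1.353, 3.261)
t=0.800: state=(1.187, 3.344)
t=1.000: state=(1.037, 3.347)
t=1.200: state=(0.909, 3.280)
t=1.400: state=(0.805, 3.158)
t=1.500: state=(0.761, 3.082)
next step: t=1.510: state=(0.757, 3.074) — x has crossed 0.76
linear interpolation between t=1.500 (0.76122) and t=1.510 (0.75719) → t≈1.503

t = 1.503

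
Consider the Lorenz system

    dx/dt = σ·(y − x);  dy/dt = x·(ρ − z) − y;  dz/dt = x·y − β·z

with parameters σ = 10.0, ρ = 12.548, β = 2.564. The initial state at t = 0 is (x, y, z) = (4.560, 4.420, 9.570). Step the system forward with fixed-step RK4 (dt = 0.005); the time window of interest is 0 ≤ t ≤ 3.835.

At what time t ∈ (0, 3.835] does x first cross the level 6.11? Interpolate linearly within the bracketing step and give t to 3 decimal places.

t = 0.281

t=0.000: state=(4.560, 4.420, 9.570)
step 1 (dt=0.005): k1=(-1.400, 9.160, -4.382), k2=(-1.136, 9.176, -4.265), k3=(-1.142, 9.177, -4.263), k4=(-0.884, 9.194, -4.144); state += dt/6·(k1+2k2+2k3+k4)
t=0.005: state=(4.554, 4.466, 9.549)
t=0.010: state=(4.551, 4.512, 9.529)
t=0.015: state=(4.550, 4.558, 9.510)
continuing one RK4 step at a time; state shown every 40 steps (Δt=0.2):
t=0.200: state=(5.513, 6.286, 9.961)
t=0.280: state=(6.104, 6.762, 10.881)
next step: t=0.285: state=(6.136, 6.778, 10.948) — x has crossed 6.11
linear interpolation between t=0.280 (6.10384) and t=0.285 (6.13633) → t≈0.281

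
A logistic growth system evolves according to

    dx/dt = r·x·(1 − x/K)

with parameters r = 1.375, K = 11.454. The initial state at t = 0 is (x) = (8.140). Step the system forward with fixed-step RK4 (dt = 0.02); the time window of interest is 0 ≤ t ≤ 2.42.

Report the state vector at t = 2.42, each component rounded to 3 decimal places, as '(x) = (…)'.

(x) = (11.289)

t=0.000: state=(8.140)
step 1 (dt=0.02): k1=(3.238), k2=(3.219), k3=(3.220), k4=(3.201); state += dt/6·(k1+2k2+2k3+k4)
t=0.020: state=(8.204)
t=0.040: state=(8.268)
t=0.060: state=(8.331)
continuing one RK4 step at a time; state shown every 5 steps (Δt=0.1):
t=0.100: state=(8.454)
t=0.200: state=(8.749)
t=0.300: state=(9.022)
t=0.400: state=(9.275)
t=0.500: state=(9.508)
t=0.600: state=(9.720)
t=0.700: state=(9.913)
t=0.800: state=(10.087)
t=0.900: state=(10.244)
t=1.000: state=(10.385)
t=1.100: state=(10.511)
t=1.200: state=(10.623)
t=1.300: state=(10.723)
t=1.400: state=(10.812)
t=1.500: state=(10.890)
t=1.600: state=(10.960)
t=1.700: state=(11.021)
t=1.800: state=(11.075)
t=1.900: state=(11.122)
t=2.000: state=(11.163)
t=2.100: state=(11.200)
t=2.200: state=(11.232)
t=2.300: state=(11.260)
t=2.400: state=(11.285)
t=2.420: state=(11.289)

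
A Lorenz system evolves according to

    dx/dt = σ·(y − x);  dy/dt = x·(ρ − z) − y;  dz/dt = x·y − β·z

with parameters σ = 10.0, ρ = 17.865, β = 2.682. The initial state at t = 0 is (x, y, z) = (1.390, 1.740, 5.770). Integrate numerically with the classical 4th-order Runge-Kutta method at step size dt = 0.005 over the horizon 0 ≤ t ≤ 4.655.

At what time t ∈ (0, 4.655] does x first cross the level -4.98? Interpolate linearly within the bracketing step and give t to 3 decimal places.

t = 2.499

t=0.000: state=(1.390, 1.740, 5.770)
step 1 (dt=0.005): k1=(3.500, 15.072, -13.057), k2=(3.789, 15.186, -12.901), k3=(3.785, 15.194, -12.900), k4=(4.070, 15.316, -12.744); state += dt/6·(k1+2k2+2k3+k4)
t=0.005: state=(1.409, 1.816, 5.705)
t=0.010: state=(1.431, 1.893, 5.643)
t=0.015: state=(1.455, 1.972, 5.581)
continuing one RK4 step at a time; state shown every 40 steps (Δt=0.2):
t=0.200: state=(4.379, 7.301, 5.290)
t=0.400: state=(12.173, 14.107, 20.768)
t=0.600: state=(4.781, 0.070, 21.396)
t=0.800: state=(0.509, 0.017, 12.453)
t=1.000: state=(0.350, 0.501, 7.296)
t=1.200: state=(1.134, 1.898, 4.397)
t=1.400: state=(4.631, 7.889, 4.668)
t=1.600: state=(12.733, 13.843, 22.568)
t=1.800: state=(3.898, -0.642, 20.774)
t=2.000: state=(-0.049, -0.568, 12.019)
t=2.200: state=(-0.742, -1.164, 7.086)
t=2.400: state=(-2.567, -4.279, 4.807)
t=2.495: state=(-4.855, -8.075, 5.642)
next step: t=2.500: state=(-5.018, -8.334, 5.769) — x has crossed -4.98
linear interpolation between t=2.495 (-4.85500) and t=2.500 (-5.01840) → t≈2.499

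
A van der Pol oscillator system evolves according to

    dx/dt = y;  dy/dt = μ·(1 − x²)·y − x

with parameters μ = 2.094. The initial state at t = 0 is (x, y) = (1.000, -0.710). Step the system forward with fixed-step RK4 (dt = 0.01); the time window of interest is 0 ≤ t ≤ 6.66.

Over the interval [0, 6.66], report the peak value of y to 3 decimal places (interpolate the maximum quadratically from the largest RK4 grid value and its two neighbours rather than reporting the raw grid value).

t=0.000: state=(1.000, -0.710)
step 1 (dt=0.01): k1=(-0.710, -1.000), k2=(-0.715, -1.007), k3=(-0.715, -1.007), k4=(-0.720, -1.014); state += dt/6·(k1+2k2+2k3+k4)
t=0.010: state=(0.993, -0.720)
t=0.020: state=(0.986, -0.730)
t=0.030: state=(0.978, -0.741)
continuing one RK4 step at a time; state shown every 25 steps (Δt=0.25):
t=0.250: state=(0.786, -1.024)
t=0.500: state=(0.468, -1.582)
t=0.750: state=(-0.047, -2.648)
t=1.000: state=(-0.876, -3.805)
t=1.250: state=(-1.698, -2.248)
t=1.500: state=(-1.984, -0.340)
t=1.750: state=(-1.988, 0.181)
t=2.000: state=(-1.925, 0.298)
t=2.250: state=(-1.845, 0.340)
t=2.500: state=(-1.756, 0.372)
t=2.750: state=(-1.658, 0.409)
t=3.000: state=(-1.551, 0.455)
t=3.250: state=(-1.429, 0.518)
t=3.500: state=(-1.289, 0.609)
t=3.750: state=(-1.121, 0.750)
t=4.000: state=(-0.906, 0.991)
t=4.250: state=(-0.608, 1.445)
t=4.500: state=(-0.146, 2.357)
t=4.750: state=(0.618, 3.737)
t=5.000: state=(1.542, 3.003)
t=5.250: state=(1.973, 0.655)
t=5.500: state=(2.016, -0.117)
t=5.750: state=(1.962, -0.279)
t=6.000: state=(1.885, -0.327)
t=6.250: state=(1.799, -0.358)
t=6.500: state=(1.706, -0.391)
t=6.660: state=(1.641, -0.415)
largest grid value and its neighbours: y(4.820)=3.92601, y(4.830)=3.93153, y(4.840)=3.93068
parabola through these three points peaks at t≈4.834 with y≈3.93196

max y = 3.932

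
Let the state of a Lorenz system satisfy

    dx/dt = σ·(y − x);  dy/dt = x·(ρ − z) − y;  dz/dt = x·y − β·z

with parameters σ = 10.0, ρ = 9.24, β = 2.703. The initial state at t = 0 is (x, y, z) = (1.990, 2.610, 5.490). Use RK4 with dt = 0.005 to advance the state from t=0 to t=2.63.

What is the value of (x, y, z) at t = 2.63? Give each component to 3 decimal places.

t=0.000: state=(1.990, 2.610, 5.490)
step 1 (dt=0.005): k1=(6.200, 4.853, -9.646), k2=(6.166, 4.947, -9.516), k3=(6.170, 4.946, -9.516), k4=(6.139, 5.040, -9.386); state += dt/6·(k1+2k2+2k3+k4)
t=0.005: state=(2.021, 2.635, 5.442)
t=0.010: state=(2.051, 2.660, 5.396)
t=0.015: state=(2.082, 2.687, 5.351)
continuing one RK4 step at a time; state shown every 20 steps (Δt=0.1):
t=0.100: state=(2.608, 3.274, 4.785)
t=0.200: state=(3.377, 4.262, 4.644)
t=0.300: state=(4.373, 5.461, 5.212)
t=0.400: state=(5.472, 6.518, 6.610)
t=0.500: state=(6.299, 6.817, 8.571)
t=0.600: state=(6.385, 6.028, 10.188)
t=0.700: state=(5.679, 4.718, 10.624)
t=0.800: state=(4.672, 3.711, 9.987)
t=0.900: state=(3.874, 3.268, 8.896)
t=1.000: state=(3.472, 3.266, 7.819)
t=1.100: state=(3.439, 3.565, 6.988)
t=1.200: state=(3.699, 4.079, 6.523)
t=1.300: state=(4.173, 4.725, 6.500)
t=1.400: state=(4.761, 5.357, 6.950)
t=1.500: state=(5.302, 5.752, 7.783)
t=1.600: state=(5.596, 5.711, 8.712)
t=1.700: state=(5.518, 5.258, 9.341)
t=1.800: state=(5.132, 4.658, 9.440)
t=1.900: state=(4.648, 4.191, 9.084)
t=2.000: state=(4.267, 3.976, 8.510)
t=2.100: state=(4.082, 4.003, 7.939)
t=2.200: state=(4.102, 4.215, 7.524)
t=2.300: state=(4.290, 4.542, 7.350)
t=2.400: state=(4.581, 4.895, 7.448)
t=2.500: state=(4.887, 5.167, 7.783)
t=2.600: state=(5.109, 5.260, 8.239)
t=2.630: state=(5.147, 5.246, 8.374)

(x, y, z) = (5.147, 5.246, 8.374)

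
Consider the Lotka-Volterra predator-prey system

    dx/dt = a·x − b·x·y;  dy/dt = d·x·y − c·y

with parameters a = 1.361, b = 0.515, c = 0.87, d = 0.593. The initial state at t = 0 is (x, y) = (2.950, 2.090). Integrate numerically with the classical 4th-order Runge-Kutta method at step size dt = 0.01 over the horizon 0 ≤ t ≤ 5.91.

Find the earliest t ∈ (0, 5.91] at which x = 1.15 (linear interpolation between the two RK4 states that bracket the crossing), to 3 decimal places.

t=0.000: state=(2.950, 2.090)
step 1 (dt=0.01): k1=(0.840, 1.838), k2=(0.827, 1.851), k3=(0.827, 1.851), k4=(0.814, 1.864); state += dt/6·(k1+2k2+2k3+k4)
t=0.010: state=(2.958, 2.109)
t=0.020: state=(2.966, 2.127)
t=0.030: state=(2.974, 2.146)
continuing one RK4 step at a time; state shown every 20 steps (Δt=0.2):
t=0.200: state=(3.059, 2.511)
t=0.400: state=(3.021, 3.031)
t=0.600: state=(2.818, 3.606)
t=0.800: state=(2.479, 4.153)
t=1.000: state=(2.074, 4.573)
t=1.200: state=(1.677, 4.798)
t=1.400: state=(1.340, 4.818)
t=1.530: state=(1.161, 4.737)
next step: t=1.540: state=(1.149, 4.728) — x has crossed 1.15
linear interpolation between t=1.530 (1.16094) and t=1.540 (1.14851) → t≈1.539

t = 1.539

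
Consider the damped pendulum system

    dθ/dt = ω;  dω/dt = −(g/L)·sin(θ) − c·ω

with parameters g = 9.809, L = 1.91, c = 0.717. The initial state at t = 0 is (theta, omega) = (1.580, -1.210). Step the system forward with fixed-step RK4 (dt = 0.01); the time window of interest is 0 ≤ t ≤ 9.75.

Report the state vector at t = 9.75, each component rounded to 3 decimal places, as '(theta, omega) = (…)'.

t=0.000: state=(1.580, -1.210)
step 1 (dt=0.01): k1=(-1.210, -4.268), k2=(-1.231, -4.253), k3=(-1.231, -4.253), k4=(-1.253, -4.238); state += dt/6·(k1+2k2+2k3+k4)
t=0.010: state=(1.568, -1.253)
t=0.020: state=(1.555, -1.295)
t=0.030: state=(1.542, -1.337)
continuing one RK4 step at a time; state shown every 50 steps (Δt=0.5):
t=0.500: state=(0.537, -2.670)
t=1.000: state=(-0.635, -1.596)
t=1.500: state=(-0.892, 0.515)
t=2.000: state=(-0.295, 1.596)
t=2.500: state=(0.393, 0.903)
t=3.000: state=(0.505, -0.418)
t=3.500: state=(0.110, -0.963)
t=4.000: state=(-0.270, -0.428)
t=4.500: state=(-0.277, 0.353)
t=5.000: state=(-0.017, 0.564)
t=5.500: state=(0.181, 0.168)
t=6.000: state=(0.145, -0.270)
t=6.500: state=(-0.020, -0.316)
t=7.000: state=(-0.116, -0.042)
t=7.500: state=(-0.071, 0.190)
t=8.000: state=(0.029, 0.169)
t=8.500: state=(0.071, -0.009)
t=9.000: state=(0.031, -0.125)
t=9.500: state=(-0.027, -0.085)
t=9.750: state=(-0.041, -0.029)

(theta, omega) = (-0.041, -0.029)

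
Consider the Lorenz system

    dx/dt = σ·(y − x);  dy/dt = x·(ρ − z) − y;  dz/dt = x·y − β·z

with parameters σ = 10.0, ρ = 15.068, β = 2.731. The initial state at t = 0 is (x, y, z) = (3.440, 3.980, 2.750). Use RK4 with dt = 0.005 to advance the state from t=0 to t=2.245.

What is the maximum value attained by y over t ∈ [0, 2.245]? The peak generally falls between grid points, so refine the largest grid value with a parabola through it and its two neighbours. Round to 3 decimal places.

t=0.000: state=(3.440, 3.980, 2.750)
step 1 (dt=0.005): k1=(5.400, 38.394, 6.181), k2=(6.225, 38.411, 6.524), k3=(6.205, 38.433, 6.530), k4=(7.011, 38.471, 6.882); state += dt/6·(k1+2k2+2k3+k4)
t=0.005: state=(3.471, 4.172, 2.783)
t=0.010: state=(3.510, 4.365, 2.819)
t=0.015: state=(3.556, 4.559, 2.859)
continuing one RK4 step at a time; state shown every 20 steps (Δt=0.1):
t=0.100: state=(5.288, 8.228, 4.403)
t=0.200: state=(8.908, 12.784, 10.145)
t=0.300: state=(11.375, 11.434, 19.577)
t=0.400: state=(8.619, 3.918, 21.826)
t=0.500: state=(4.142, 0.550, 17.650)
t=0.600: state=(1.720, 0.316, 13.511)
t=0.700: state=(0.948, 0.649, 10.332)
t=0.800: state=(0.915, 1.097, 7.930)
t=0.900: state=(1.274, 1.819, 6.172)
t=1.000: state=(2.059, 3.130, 5.055)
t=1.100: state=(3.536, 5.491, 4.899)
t=1.200: state=(6.071, 9.173, 6.851)
t=1.300: state=(9.326, 12.234, 12.806)
t=1.400: state=(10.488, 9.377, 19.929)
t=1.500: state=(7.523, 3.534, 20.239)
t=1.600: state=(3.999, 1.307, 16.467)
t=1.700: state=(2.234, 1.275, 12.842)
t=1.800: state=(1.815, 1.832, 10.031)
t=1.900: state=(2.152, 2.791, 8.025)
t=2.000: state=(3.112, 4.424, 6.931)
t=2.100: state=(4.848, 7.029, 7.277)
t=2.200: state=(7.382, 10.099, 10.245)
t=2.245: state=(8.550, 10.930, 12.644)
largest grid value and its neighbours: y(0.235)=13.42066, y(0.240)=13.42438, y(0.245)=13.40301
parabola through these three points peaks at t≈0.238 with y≈13.42593

max y = 13.426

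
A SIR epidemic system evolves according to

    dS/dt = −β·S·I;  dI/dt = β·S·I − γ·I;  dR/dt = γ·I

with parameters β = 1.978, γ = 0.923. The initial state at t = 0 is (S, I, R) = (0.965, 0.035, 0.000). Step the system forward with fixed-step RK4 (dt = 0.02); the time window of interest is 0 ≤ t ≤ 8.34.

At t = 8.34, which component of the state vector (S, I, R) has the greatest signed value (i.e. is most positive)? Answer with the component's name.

t=0.000: state=(0.965, 0.035, 0.000)
step 1 (dt=0.02): k1=(-0.067, 0.035, 0.032), k2=(-0.067, 0.035, 0.033), k3=(-0.067, 0.035, 0.033), k4=(-0.068, 0.035, 0.033); state += dt/6·(k1+2k2+2k3+k4)
t=0.020: state=(0.964, 0.036, 0.001)
t=0.040: state=(0.962, 0.036, 0.001)
t=0.060: state=(0.961, 0.037, 0.002)
continuing one RK4 step at a time; state shown every 25 steps (Δt=0.5):
t=0.500: state=(0.923, 0.056, 0.021)
t=1.000: state=(0.861, 0.086, 0.053)
t=1.500: state=(0.777, 0.122, 0.101)
t=2.000: state=(0.677, 0.158, 0.166)
t=2.500: state=(0.571, 0.184, 0.245)
t=3.000: state=(0.473, 0.194, 0.333)
t=3.500: state=(0.391, 0.187, 0.422)
t=4.000: state=(0.328, 0.168, 0.504)
t=4.500: state=(0.281, 0.143, 0.576)
t=5.000: state=(0.247, 0.117, 0.636)
t=5.500: state=(0.223, 0.093, 0.684)
t=6.000: state=(0.205, 0.072, 0.722)
t=6.500: state=(0.193, 0.056, 0.752)
t=7.000: state=(0.184, 0.042, 0.774)
t=7.500: state=(0.177, 0.032, 0.791)
t=8.000: state=(0.172, 0.024, 0.804)
t=8.340: state=(0.170, 0.019, 0.811)
compare at T: S=0.170, I=0.019, R=0.811

largest component: R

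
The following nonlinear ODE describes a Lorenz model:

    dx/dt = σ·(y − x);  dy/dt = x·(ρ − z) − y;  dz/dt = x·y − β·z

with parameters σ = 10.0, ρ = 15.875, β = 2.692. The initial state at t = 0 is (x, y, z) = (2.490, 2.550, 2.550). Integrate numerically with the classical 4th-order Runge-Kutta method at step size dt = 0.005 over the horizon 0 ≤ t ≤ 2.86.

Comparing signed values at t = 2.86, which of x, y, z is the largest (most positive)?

t=0.000: state=(2.490, 2.550, 2.550)
step 1 (dt=0.005): k1=(0.600, 30.629, -0.515), k2=(1.351, 30.576, -0.317), k3=(1.331, 30.600, -0.314), k4=(2.063, 30.569, -0.112); state += dt/6·(k1+2k2+2k3+k4)
t=0.005: state=(2.497, 2.703, 2.548)
t=0.010: state=(2.511, 2.856, 2.549)
t=0.015: state=(2.531, 3.009, 2.552)
continuing one RK4 step at a time; state shown every 20 steps (Δt=0.1):
t=0.100: state=(3.732, 5.990, 3.083)
t=0.200: state=(6.940, 11.028, 6.391)
t=0.300: state=(11.062, 14.245, 15.639)
t=0.400: state=(11.093, 7.643, 23.739)
t=0.500: state=(6.087, 0.923, 21.083)
t=0.600: state=(2.217, -0.292, 16.148)
t=0.700: state=(0.693, -0.091, 12.312)
t=0.800: state=(0.279, 0.119, 9.406)
t=0.900: state=(0.237, 0.282, 7.191)
t=1.000: state=(0.344, 0.513, 5.503)
t=1.100: state=(0.595, 0.947, 4.234)
t=1.200: state=(1.104, 1.812, 3.336)
t=1.300: state=(2.129, 3.551, 2.925)
t=1.400: state=(4.153, 6.893, 3.668)
t=1.500: state=(7.713, 11.965, 7.824)
t=1.600: state=(11.480, 13.645, 17.752)
t=1.700: state=(10.287, 5.967, 23.731)
t=1.800: state=(5.213, 0.553, 20.057)
t=1.900: state=(1.892, -0.158, 15.337)
t=2.000: state=(0.683, 0.095, 11.712)
t=2.100: state=(0.405, 0.347, 8.957)
t=2.200: state=(0.468, 0.635, 6.861)
t=2.300: state=(0.739, 1.129, 5.288)
t=2.400: state=(1.304, 2.085, 4.182)
t=2.500: state=(2.422, 3.960, 3.684)
t=2.600: state=(4.573, 7.432, 4.561)
t=2.700: state=(8.153, 12.240, 9.137)
t=2.800: state=(11.413, 12.777, 18.739)
t=2.860: state=(11.071, 8.554, 22.800)
compare at T: x=11.071, y=8.554, z=22.800

largest component: z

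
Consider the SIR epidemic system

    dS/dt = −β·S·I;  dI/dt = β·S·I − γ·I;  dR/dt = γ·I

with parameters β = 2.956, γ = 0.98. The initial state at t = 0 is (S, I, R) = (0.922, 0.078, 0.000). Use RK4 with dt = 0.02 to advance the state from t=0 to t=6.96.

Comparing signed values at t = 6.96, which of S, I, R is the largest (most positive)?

t=0.000: state=(0.922, 0.078, 0.000)
step 1 (dt=0.02): k1=(-0.213, 0.136, 0.076), k2=(-0.216, 0.138, 0.078), k3=(-0.216, 0.138, 0.078), k4=(-0.219, 0.140, 0.079); state += dt/6·(k1+2k2+2k3+k4)
t=0.020: state=(0.918, 0.081, 0.002)
t=0.040: state=(0.913, 0.084, 0.003)
t=0.060: state=(0.909, 0.087, 0.005)
continuing one RK4 step at a time; state shown every 25 steps (Δt=0.5):
t=0.500: state=(0.772, 0.169, 0.059)
t=1.000: state=(0.554, 0.277, 0.169)
t=1.500: state=(0.351, 0.329, 0.321)
t=2.000: state=(0.218, 0.304, 0.478)
t=2.500: state=(0.145, 0.242, 0.613)
t=3.000: state=(0.107, 0.178, 0.715)
t=3.500: state=(0.085, 0.126, 0.789)
t=4.000: state=(0.073, 0.086, 0.841)
t=4.500: state=(0.066, 0.059, 0.876)
t=5.000: state=(0.061, 0.039, 0.899)
t=5.500: state=(0.058, 0.026, 0.915)
t=6.000: state=(0.056, 0.018, 0.926)
t=6.500: state=(0.055, 0.012, 0.933)
t=6.960: state=(0.055, 0.008, 0.937)
compare at T: S=0.055, I=0.008, R=0.937

largest component: R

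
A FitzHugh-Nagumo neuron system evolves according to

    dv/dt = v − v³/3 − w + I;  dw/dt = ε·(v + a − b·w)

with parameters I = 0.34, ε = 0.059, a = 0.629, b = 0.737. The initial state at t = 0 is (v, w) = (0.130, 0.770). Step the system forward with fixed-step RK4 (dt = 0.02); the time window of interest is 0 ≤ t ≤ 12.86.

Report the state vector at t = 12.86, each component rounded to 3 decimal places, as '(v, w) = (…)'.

t=0.000: state=(0.130, 0.770)
step 1 (dt=0.02): k1=(-0.301, 0.011), k2=(-0.304, 0.011), k3=(-0.304, 0.011), k4=(-0.307, 0.011); state += dt/6·(k1+2k2+2k3+k4)
t=0.020: state=(0.124, 0.770)
t=0.040: state=(0.118, 0.770)
t=0.060: state=(0.111, 0.771)
continuing one RK4 step at a time; state shown every 25 steps (Δt=0.5):
t=0.500: state=(-0.066, 0.773)
t=1.000: state=(-0.386, 0.768)
t=1.500: state=(-0.858, 0.752)
t=2.000: state=(-1.371, 0.722)
t=2.500: state=(-1.696, 0.679)
t=3.000: state=(-1.816, 0.631)
t=3.500: state=(-1.840, 0.583)
t=4.000: state=(-1.833, 0.535)
t=4.500: state=(-1.818, 0.489)
t=5.000: state=(-1.799, 0.444)
t=5.500: state=(-1.780, 0.400)
t=6.000: state=(-1.760, 0.358)
t=6.500: state=(-1.741, 0.318)
t=7.000: state=(-1.721, 0.279)
t=7.500: state=(-1.701, 0.241)
t=8.000: state=(-1.682, 0.205)
t=8.500: state=(-1.662, 0.170)
t=9.000: state=(-1.643, 0.137)
t=9.500: state=(-1.624, 0.104)
t=10.000: state=(-1.604, 0.073)
t=10.500: state=(-1.585, 0.044)
t=11.000: state=(-1.566, 0.015)
t=11.500: state=(-1.546, -0.012)
t=12.000: state=(-1.527, -0.038)
t=12.500: state=(-1.508, -0.064)
t=12.860: state=(-1.494, -0.081)

(v, w) = (-1.494, -0.081)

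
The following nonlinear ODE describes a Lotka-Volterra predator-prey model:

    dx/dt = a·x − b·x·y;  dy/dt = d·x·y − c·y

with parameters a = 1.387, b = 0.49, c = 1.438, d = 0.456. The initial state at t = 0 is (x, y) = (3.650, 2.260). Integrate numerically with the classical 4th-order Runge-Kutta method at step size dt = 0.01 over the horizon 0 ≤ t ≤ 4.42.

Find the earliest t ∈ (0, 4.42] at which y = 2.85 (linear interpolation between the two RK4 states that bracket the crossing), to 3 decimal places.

t = 0.673

t=0.000: state=(3.650, 2.260)
step 1 (dt=0.01): k1=(1.021, 0.512), k2=(1.017, 0.518), k3=(1.017, 0.517), k4=(1.014, 0.523); state += dt/6·(k1+2k2+2k3+k4)
t=0.010: state=(3.660, 2.265)
t=0.020: state=(3.670, 2.270)
t=0.030: state=(3.680, 2.276)
continuing one RK4 step at a time; state shown every 20 steps (Δt=0.2):
t=0.200: state=(3.838, 2.386)
t=0.400: state=(3.977, 2.557)
t=0.600: state=(4.044, 2.766)
t=0.670: state=(4.048, 2.846)
next step: t=0.680: state=(4.047, 2.858) — y has crossed 2.85
linear interpolation between t=0.670 (2.84616) and t=0.680 (2.85779) → t≈0.673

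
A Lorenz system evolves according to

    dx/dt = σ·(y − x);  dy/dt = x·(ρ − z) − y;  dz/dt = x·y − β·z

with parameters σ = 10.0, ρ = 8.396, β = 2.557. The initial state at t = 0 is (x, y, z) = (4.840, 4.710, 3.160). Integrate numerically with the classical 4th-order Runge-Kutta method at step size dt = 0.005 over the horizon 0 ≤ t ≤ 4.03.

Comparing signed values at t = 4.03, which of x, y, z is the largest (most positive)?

largest component: z

t=0.000: state=(4.840, 4.710, 3.160)
step 1 (dt=0.005): k1=(-1.300, 20.632, 14.716), k2=(-0.752, 20.386, 14.856), k3=(-0.772, 20.392, 14.859), k4=(-0.242, 20.151, 15.001); state += dt/6·(k1+2k2+2k3+k4)
t=0.005: state=(4.836, 4.812, 3.234)
t=0.010: state=(4.837, 4.912, 3.310)
t=0.015: state=(4.843, 5.009, 3.387)
continuing one RK4 step at a time; state shown every 40 steps (Δt=0.2):
t=0.200: state=(6.303, 6.982, 7.379)
t=0.400: state=(5.750, 4.625, 10.354)
t=0.600: state=(3.500, 2.689, 8.610)
t=0.800: state=(2.736, 2.720, 6.367)
t=1.000: state=(3.210, 3.662, 5.273)
t=1.200: state=(4.386, 5.041, 5.816)
t=1.400: state=(5.365, 5.555, 7.770)
t=1.600: state=(4.964, 4.463, 8.817)
t=1.800: state=(3.958, 3.571, 7.982)
t=2.000: state=(3.597, 3.617, 6.828)
t=2.200: state=(3.941, 4.230, 6.393)
t=2.400: state=(4.569, 4.850, 6.921)
t=2.600: state=(4.853, 4.826, 7.817)
t=2.800: state=(4.527, 4.282, 8.040)
t=3.000: state=(4.097, 3.953, 7.545)
t=3.200: state=(4.012, 4.067, 7.030)
t=3.400: state=(4.251, 4.410, 6.961)
t=3.600: state=(4.531, 4.625, 7.320)
t=3.800: state=(4.565, 4.508, 7.675)
t=4.000: state=(4.369, 4.256, 7.658)
t=4.030: state=(4.336, 4.227, 7.626)
compare at T: x=4.336, y=4.227, z=7.626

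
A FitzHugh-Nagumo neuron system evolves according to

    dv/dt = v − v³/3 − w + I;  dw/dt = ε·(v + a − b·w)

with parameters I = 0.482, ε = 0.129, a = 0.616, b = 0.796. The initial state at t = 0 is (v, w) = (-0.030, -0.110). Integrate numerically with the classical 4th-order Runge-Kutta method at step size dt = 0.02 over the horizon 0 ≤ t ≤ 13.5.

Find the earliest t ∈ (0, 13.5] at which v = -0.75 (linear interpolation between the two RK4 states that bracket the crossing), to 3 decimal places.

t = 11.340

t=0.000: state=(-0.030, -0.110)
step 1 (dt=0.02): k1=(0.562, 0.087), k2=(0.567, 0.088), k3=(0.567, 0.088), k4=(0.572, 0.088); state += dt/6·(k1+2k2+2k3+k4)
t=0.020: state=(-0.019, -0.108)
t=0.040: state=(-0.007, -0.106)
t=0.060: state=(0.005, -0.105)
continuing one RK4 step at a time; state shown every 25 steps (Δt=0.5):
t=0.500: state=(0.319, -0.057)
t=1.000: state=(0.814, 0.019)
t=1.500: state=(1.337, 0.125)
t=2.000: state=(1.654, 0.253)
t=2.500: state=(1.750, 0.387)
t=3.000: state=(1.745, 0.517)
t=3.500: state=(1.703, 0.638)
t=4.000: state=(1.649, 0.750)
t=4.500: state=(1.590, 0.853)
t=5.000: state=(1.528, 0.947)
t=5.500: state=(1.463, 1.033)
t=6.000: state=(1.396, 1.110)
t=6.500: state=(1.325, 1.178)
t=7.000: state=(1.249, 1.239)
t=7.500: state=(1.167, 1.292)
t=8.000: state=(1.076, 1.336)
t=8.500: state=(0.971, 1.373)
t=9.000: state=(0.848, 1.400)
t=9.500: state=(0.693, 1.417)
t=10.000: state=(0.485, 1.422)
t=10.500: state=(0.180, 1.411)
t=11.000: state=(-0.296, 1.377)
t=11.320: state=(-0.721, 1.337)
next step: t=11.340: state=(-0.750, 1.334) — v has crossed -0.75
linear interpolation between t=11.320 (-0.72118) and t=11.340 (-0.75030) → t≈11.340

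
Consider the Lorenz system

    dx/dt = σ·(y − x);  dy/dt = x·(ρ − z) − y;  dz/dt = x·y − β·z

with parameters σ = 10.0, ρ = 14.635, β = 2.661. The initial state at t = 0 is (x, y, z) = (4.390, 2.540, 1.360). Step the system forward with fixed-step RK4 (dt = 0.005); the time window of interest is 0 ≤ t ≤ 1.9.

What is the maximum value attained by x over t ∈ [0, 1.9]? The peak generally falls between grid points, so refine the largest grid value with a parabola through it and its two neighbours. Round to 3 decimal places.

max x = 11.504

t=0.000: state=(4.390, 2.540, 1.360)
step 1 (dt=0.005): k1=(-18.500, 55.737, 7.532), k2=(-16.644, 54.902, 7.969), k3=(-16.711, 54.961, 7.970), k4=(-14.916, 54.182, 8.397); state += dt/6·(k1+2k2+2k3+k4)
t=0.005: state=(4.307, 2.815, 1.400)
t=0.010: state=(4.240, 3.082, 1.444)
t=0.015: state=(4.190, 3.344, 1.492)
continuing one RK4 step at a time; state shown every 20 steps (Δt=0.1):
t=0.100: state=(5.074, 7.545, 3.071)
t=0.200: state=(8.538, 12.564, 8.559)
t=0.300: state=(11.466, 12.175, 18.545)
t=0.400: state=(9.067, 4.295, 22.022)
t=0.500: state=(4.270, 0.269, 17.989)
t=0.600: state=(1.516, -0.134, 13.777)
t=0.700: state=(0.549, 0.081, 10.555)
t=0.800: state=(0.326, 0.275, 8.095)
t=0.900: state=(0.369, 0.489, 6.215)
t=1.000: state=(0.564, 0.842, 4.790)
t=1.100: state=(0.960, 1.501, 3.748)
t=1.200: state=(1.723, 2.760, 3.121)
t=1.300: state=(3.172, 5.116, 3.235)
t=1.400: state=(5.758, 9.007, 5.275)
t=1.500: state=(9.321, 12.694, 11.598)
t=1.600: state=(10.883, 9.917, 19.906)
t=1.700: state=(7.680, 3.194, 20.619)
t=1.800: state=(3.693, 0.644, 16.602)
t=1.900: state=(1.673, 0.528, 12.834)
largest grid value and its neighbours: x(0.305)=11.49315, x(0.310)=11.50409, x(0.315)=11.49831
parabola through these three points peaks at t≈0.311 with x≈11.50429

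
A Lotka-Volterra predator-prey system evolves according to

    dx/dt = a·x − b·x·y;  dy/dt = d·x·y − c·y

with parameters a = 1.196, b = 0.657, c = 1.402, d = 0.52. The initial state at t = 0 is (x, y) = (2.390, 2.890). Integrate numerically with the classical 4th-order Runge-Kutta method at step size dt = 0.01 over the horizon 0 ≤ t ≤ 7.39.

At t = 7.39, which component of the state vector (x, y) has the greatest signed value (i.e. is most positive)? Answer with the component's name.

t=0.000: state=(2.390, 2.890)
step 1 (dt=0.01): k1=(-1.680, -0.460), k2=(-1.670, -0.472), k3=(-1.670, -0.472), k4=(-1.660, -0.484); state += dt/6·(k1+2k2+2k3+k4)
t=0.010: state=(2.373, 2.885)
t=0.020: state=(2.357, 2.880)
t=0.030: state=(2.340, 2.875)
continuing one RK4 step at a time; state shown every 25 steps (Δt=0.25):
t=0.250: state=(2.032, 2.710)
t=0.500: state=(1.793, 2.444)
t=0.750: state=(1.658, 2.152)
t=1.000: state=(1.607, 1.873)
t=1.250: state=(1.626, 1.626)
t=1.500: state=(1.709, 1.422)
t=1.750: state=(1.850, 1.261)
t=2.000: state=(2.048, 1.144)
t=2.250: state=(2.305, 1.068)
t=2.500: state=(2.616, 1.035)
t=2.750: state=(2.975, 1.048)
t=3.000: state=(3.362, 1.115)
t=3.250: state=(3.738, 1.246)
t=3.500: state=(4.042, 1.457)
t=3.750: state=(4.191, 1.756)
t=4.000: state=(4.111, 2.128)
t=4.250: state=(3.786, 2.510)
t=4.500: state=(3.294, 2.804)
t=4.750: state=(2.767, 2.928)
t=5.000: state=(2.313, 2.866)
t=5.250: state=(1.978, 2.664)
t=5.500: state=(1.760, 2.390)
t=5.750: state=(1.642, 2.098)
t=6.000: state=(1.605, 1.823)
t=6.250: state=(1.637, 1.584)
t=6.500: state=(1.731, 1.388)
t=6.750: state=(1.883, 1.236)
t=7.000: state=(2.092, 1.126)
t=7.250: state=(2.359, 1.059)
t=7.390: state=(2.533, 1.040)
compare at T: x=2.533, y=1.040

largest component: x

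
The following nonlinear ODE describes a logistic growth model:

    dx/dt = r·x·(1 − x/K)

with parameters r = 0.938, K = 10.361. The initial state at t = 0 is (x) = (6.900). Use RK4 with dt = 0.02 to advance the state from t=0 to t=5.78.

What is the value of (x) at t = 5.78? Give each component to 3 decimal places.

(x) = (10.338)

t=0.000: state=(6.900)
step 1 (dt=0.02): k1=(2.162), k2=(2.155), k3=(2.155), k4=(2.148); state += dt/6·(k1+2k2+2k3+k4)
t=0.020: state=(6.943)
t=0.040: state=(6.986)
t=0.060: state=(7.028)
continuing one RK4 step at a time; state shown every 10 steps (Δt=0.2):
t=0.200: state=(7.318)
t=0.400: state=(7.705)
t=0.600: state=(8.059)
t=0.800: state=(8.377)
t=1.000: state=(8.661)
t=1.200: state=(8.911)
t=1.400: state=(9.129)
t=1.600: state=(9.319)
t=1.800: state=(9.482)
t=2.000: state=(9.622)
t=2.200: state=(9.741)
t=2.400: state=(9.841)
t=2.600: state=(9.926)
t=2.800: state=(9.998)
t=3.000: state=(10.058)
t=3.200: state=(10.109)
t=3.400: state=(10.151)
t=3.600: state=(10.186)
t=3.800: state=(10.216)
t=4.000: state=(10.240)
t=4.200: state=(10.261)
t=4.400: state=(10.278)
t=4.600: state=(10.292)
t=4.800: state=(10.304)
t=5.000: state=(10.313)
t=5.200: state=(10.322)
t=5.400: state=(10.328)
t=5.600: state=(10.334)
t=5.780: state=(10.338)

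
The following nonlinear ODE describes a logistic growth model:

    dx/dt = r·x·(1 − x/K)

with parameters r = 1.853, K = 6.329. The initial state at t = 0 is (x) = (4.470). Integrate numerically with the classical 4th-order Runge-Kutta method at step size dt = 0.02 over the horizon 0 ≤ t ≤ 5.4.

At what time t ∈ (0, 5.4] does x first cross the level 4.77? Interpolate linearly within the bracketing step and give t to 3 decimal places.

t=0.000: state=(4.470)
step 1 (dt=0.02): k1=(2.433), k2=(2.414), k3=(2.414), k4=(2.395); state += dt/6·(k1+2k2+2k3+k4)
t=0.020: state=(4.518)
t=0.040: state=(4.566)
t=0.060: state=(4.613)
t=0.120: state=(4.748)
next step: t=0.140: state=(4.792) — x has crossed 4.77
linear interpolation between t=0.120 (4.74805) and t=0.140 (4.79160) → t≈0.130

t = 0.130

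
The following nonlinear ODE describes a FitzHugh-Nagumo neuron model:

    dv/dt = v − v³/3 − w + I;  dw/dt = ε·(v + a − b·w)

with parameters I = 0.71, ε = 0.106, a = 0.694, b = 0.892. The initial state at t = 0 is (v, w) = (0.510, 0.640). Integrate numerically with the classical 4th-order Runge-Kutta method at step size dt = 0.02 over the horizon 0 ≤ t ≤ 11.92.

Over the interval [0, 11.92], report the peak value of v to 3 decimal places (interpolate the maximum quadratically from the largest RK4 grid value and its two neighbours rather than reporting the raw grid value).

max v = 1.579

t=0.000: state=(0.510, 0.640)
step 1 (dt=0.02): k1=(0.536, 0.067), k2=(0.539, 0.068), k3=(0.539, 0.068), k4=(0.542, 0.068); state += dt/6·(k1+2k2+2k3+k4)
t=0.020: state=(0.521, 0.641)
t=0.040: state=(0.532, 0.643)
t=0.060: state=(0.543, 0.644)
continuing one RK4 step at a time; state shown every 25 steps (Δt=0.5):
t=0.500: state=(0.814, 0.680)
t=1.000: state=(1.144, 0.736)
t=1.500: state=(1.401, 0.804)
t=2.000: state=(1.535, 0.879)
t=2.500: state=(1.577, 0.956)
t=3.000: state=(1.571, 1.029)
t=3.500: state=(1.543, 1.098)
t=4.000: state=(1.504, 1.162)
t=4.500: state=(1.461, 1.221)
t=5.000: state=(1.415, 1.275)
t=5.500: state=(1.367, 1.324)
t=6.000: state=(1.316, 1.368)
t=6.500: state=(1.264, 1.408)
t=7.000: state=(1.209, 1.443)
t=7.500: state=(1.151, 1.473)
t=8.000: state=(1.088, 1.499)
t=8.500: state=(1.020, 1.520)
t=9.000: state=(0.943, 1.537)
t=9.500: state=(0.855, 1.549)
t=10.000: state=(0.749, 1.554)
t=10.500: state=(0.614, 1.554)
t=11.000: state=(0.433, 1.546)
t=11.500: state=(0.169, 1.526)
t=11.920: state=(-0.163, 1.498)
largest grid value and its neighbours: v(2.620)=1.57875, v(2.640)=1.57879, v(2.660)=1.57877
parabola through these three points peaks at t≈2.643 with v≈1.57879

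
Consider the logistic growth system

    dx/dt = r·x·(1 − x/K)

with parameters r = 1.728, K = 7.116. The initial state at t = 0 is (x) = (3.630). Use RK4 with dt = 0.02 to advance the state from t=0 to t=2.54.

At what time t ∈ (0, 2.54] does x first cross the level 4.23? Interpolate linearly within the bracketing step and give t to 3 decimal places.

t=0.000: state=(3.630)
step 1 (dt=0.02): k1=(3.073), k2=(3.072), k3=(3.072), k4=(3.070); state += dt/6·(k1+2k2+2k3+k4)
t=0.020: state=(3.691)
t=0.040: state=(3.753)
t=0.060: state=(3.814)
continuing one RK4 step at a time; state shown every 5 steps (Δt=0.1):
t=0.100: state=(3.936)
t=0.180: state=(4.177)
next step: t=0.200: state=(4.236) — x has crossed 4.23
linear interpolation between t=0.180 (4.17699) and t=0.200 (4.23643) → t≈0.198

t = 0.198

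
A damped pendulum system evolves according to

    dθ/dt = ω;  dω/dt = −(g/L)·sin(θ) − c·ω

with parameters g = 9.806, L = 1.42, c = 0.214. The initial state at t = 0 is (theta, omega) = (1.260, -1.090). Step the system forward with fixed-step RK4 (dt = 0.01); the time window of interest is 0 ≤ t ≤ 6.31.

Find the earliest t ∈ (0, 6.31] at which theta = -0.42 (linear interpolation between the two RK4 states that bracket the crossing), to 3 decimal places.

t=0.000: state=(1.260, -1.090)
step 1 (dt=0.01): k1=(-1.090, -6.342), k2=(-1.122, -6.323), k3=(-1.122, -6.323), k4=(-1.153, -6.304); state += dt/6·(k1+2k2+2k3+k4)
t=0.010: state=(1.249, -1.153)
t=0.020: state=(1.237, -1.216)
t=0.030: state=(1.224, -1.279)
continuing one RK4 step at a time; state shown every 25 steps (Δt=0.25):
t=0.250: state=(0.803, -2.486)
t=0.500: state=(0.084, -3.076)
t=0.660: state=(-0.393, -2.802)
next step: t=0.670: state=(-0.421, -2.769) — theta has crossed -0.42
linear interpolation between t=0.660 (-0.39284) and t=0.670 (-0.42069) → t≈0.670

t = 0.670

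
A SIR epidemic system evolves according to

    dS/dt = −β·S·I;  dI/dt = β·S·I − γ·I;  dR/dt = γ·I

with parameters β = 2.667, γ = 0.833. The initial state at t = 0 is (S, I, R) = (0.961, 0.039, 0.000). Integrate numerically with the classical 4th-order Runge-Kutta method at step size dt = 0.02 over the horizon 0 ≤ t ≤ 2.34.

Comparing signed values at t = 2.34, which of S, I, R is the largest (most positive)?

t=0.000: state=(0.961, 0.039, 0.000)
step 1 (dt=0.02): k1=(-0.100, 0.067, 0.032), k2=(-0.102, 0.069, 0.033), k3=(-0.102, 0.069, 0.033), k4=(-0.103, 0.070, 0.034); state += dt/6·(k1+2k2+2k3+k4)
t=0.020: state=(0.959, 0.040, 0.001)
t=0.040: state=(0.957, 0.042, 0.001)
t=0.060: state=(0.955, 0.043, 0.002)
continuing one RK4 step at a time; state shown every 5 steps (Δt=0.1):
t=0.100: state=(0.950, 0.046, 0.004)
t=0.200: state=(0.937, 0.055, 0.008)
t=0.300: state=(0.923, 0.065, 0.013)
t=0.400: state=(0.906, 0.076, 0.019)
t=0.500: state=(0.886, 0.089, 0.025)
t=0.600: state=(0.864, 0.103, 0.033)
t=0.700: state=(0.838, 0.119, 0.043)
t=0.800: state=(0.810, 0.136, 0.053)
t=0.900: state=(0.780, 0.155, 0.065)
t=1.000: state=(0.746, 0.175, 0.079)
t=1.100: state=(0.710, 0.195, 0.094)
t=1.200: state=(0.672, 0.216, 0.112)
t=1.300: state=(0.633, 0.237, 0.131)
t=1.400: state=(0.592, 0.256, 0.151)
t=1.500: state=(0.552, 0.275, 0.173)
t=1.600: state=(0.512, 0.291, 0.197)
t=1.700: state=(0.473, 0.306, 0.222)
t=1.800: state=(0.435, 0.317, 0.248)
t=1.900: state=(0.399, 0.326, 0.274)
t=2.000: state=(0.365, 0.333, 0.302)
t=2.100: state=(0.334, 0.336, 0.330)
t=2.200: state=(0.306, 0.337, 0.358)
t=2.300: state=(0.279, 0.335, 0.386)
t=2.340: state=(0.270, 0.333, 0.397)
compare at T: S=0.270, I=0.333, R=0.397

largest component: R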